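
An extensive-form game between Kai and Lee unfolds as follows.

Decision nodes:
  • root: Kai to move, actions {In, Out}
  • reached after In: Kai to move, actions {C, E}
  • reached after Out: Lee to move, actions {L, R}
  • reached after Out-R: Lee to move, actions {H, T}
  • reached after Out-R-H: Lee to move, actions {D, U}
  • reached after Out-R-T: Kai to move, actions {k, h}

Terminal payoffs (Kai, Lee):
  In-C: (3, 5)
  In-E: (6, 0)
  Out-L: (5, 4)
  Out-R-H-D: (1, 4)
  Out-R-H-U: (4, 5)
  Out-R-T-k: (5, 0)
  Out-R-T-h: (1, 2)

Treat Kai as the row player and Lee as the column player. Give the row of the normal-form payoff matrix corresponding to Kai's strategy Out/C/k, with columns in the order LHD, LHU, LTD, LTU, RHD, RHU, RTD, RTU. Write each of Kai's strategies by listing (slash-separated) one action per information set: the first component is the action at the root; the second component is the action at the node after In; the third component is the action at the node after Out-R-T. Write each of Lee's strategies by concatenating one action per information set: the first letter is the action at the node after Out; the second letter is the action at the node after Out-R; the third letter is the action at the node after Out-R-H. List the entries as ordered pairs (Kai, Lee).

vs LHD: Kai plays Out → Lee plays L at [Out] → (5, 4)
vs LHU: Kai plays Out → Lee plays L at [Out] → (5, 4)
vs LTD: Kai plays Out → Lee plays L at [Out] → (5, 4)
vs LTU: Kai plays Out → Lee plays L at [Out] → (5, 4)
vs RHD: Kai plays Out → Lee plays R at [Out] → Lee plays H at [Out-R] → Lee plays D at [Out-R-H] → (1, 4)
vs RHU: Kai plays Out → Lee plays R at [Out] → Lee plays H at [Out-R] → Lee plays U at [Out-R-H] → (4, 5)
vs RTD: Kai plays Out → Lee plays R at [Out] → Lee plays T at [Out-R] → Kai plays k at [Out-R-T] → (5, 0)
vs RTU: Kai plays Out → Lee plays R at [Out] → Lee plays T at [Out-R] → Kai plays k at [Out-R-T] → (5, 0)

(5,4) (5,4) (5,4) (5,4) (1,4) (4,5) (5,0) (5,0)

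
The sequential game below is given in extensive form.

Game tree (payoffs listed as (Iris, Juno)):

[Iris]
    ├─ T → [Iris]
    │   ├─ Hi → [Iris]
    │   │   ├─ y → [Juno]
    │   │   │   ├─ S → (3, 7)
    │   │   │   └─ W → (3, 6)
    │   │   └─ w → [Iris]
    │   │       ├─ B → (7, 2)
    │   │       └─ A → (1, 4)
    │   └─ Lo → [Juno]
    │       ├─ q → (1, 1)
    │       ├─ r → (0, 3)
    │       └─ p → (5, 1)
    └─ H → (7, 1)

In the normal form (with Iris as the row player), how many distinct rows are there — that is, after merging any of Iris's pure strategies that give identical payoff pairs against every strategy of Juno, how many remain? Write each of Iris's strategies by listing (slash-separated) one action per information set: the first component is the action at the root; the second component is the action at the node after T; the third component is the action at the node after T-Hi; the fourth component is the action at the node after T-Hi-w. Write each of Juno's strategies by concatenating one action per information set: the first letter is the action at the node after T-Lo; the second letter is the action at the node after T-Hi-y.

Iris has 16 pure strategies: T/Hi/y/B, T/Hi/y/A, T/Hi/w/B, T/Hi/w/A, T/Lo/y/B, T/Lo/y/A, T/Lo/w/B, T/Lo/w/A, H/Hi/y/B, H/Hi/y/A, H/Hi/w/B, H/Hi/w/A, H/Lo/y/B, H/Lo/y/A, H/Lo/w/B, H/Lo/w/A. Columns: qS, qW, rS, rW, pS, pW.
{T/Hi/y/B, T/Hi/y/A} → row (3,7) (3,6) (3,7) (3,6) (3,7) (3,6)
{T/Hi/w/B} → row (7,2) (7,2) (7,2) (7,2) (7,2) (7,2)
{T/Hi/w/A} → row (1,4) (1,4) (1,4) (1,4) (1,4) (1,4)
{T/Lo/y/B, T/Lo/y/A, T/Lo/w/B, T/Lo/w/A} → row (1,1) (1,1) (0,3) (0,3) (5,1) (5,1)
{H/Hi/y/B, H/Hi/y/A, H/Hi/w/B, H/Hi/w/A, H/Lo/y/B, H/Lo/y/A, H/Lo/w/B, H/Lo/w/A} → row (7,1) (7,1) (7,1) (7,1) (7,1) (7,1)
That's 5 distinct rows out of 16 strategies.

5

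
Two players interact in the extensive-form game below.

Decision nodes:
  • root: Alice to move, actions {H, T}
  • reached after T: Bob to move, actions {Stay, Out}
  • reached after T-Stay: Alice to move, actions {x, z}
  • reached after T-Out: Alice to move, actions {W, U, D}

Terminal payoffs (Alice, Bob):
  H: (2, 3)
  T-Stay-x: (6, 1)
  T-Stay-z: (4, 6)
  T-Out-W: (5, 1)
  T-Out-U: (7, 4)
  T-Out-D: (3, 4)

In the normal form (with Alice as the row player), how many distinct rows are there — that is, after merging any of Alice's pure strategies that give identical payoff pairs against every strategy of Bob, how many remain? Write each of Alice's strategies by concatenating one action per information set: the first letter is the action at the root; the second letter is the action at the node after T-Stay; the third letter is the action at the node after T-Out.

Alice has 12 pure strategies: HxW, HxU, HxD, HzW, HzU, HzD, TxW, TxU, TxD, TzW, TzU, TzD. Columns: Stay, Out.
{HxW, HxU, HxD, HzW, HzU, HzD} → row (2,3) (2,3)
{TxW} → row (6,1) (5,1)
{TxU} → row (6,1) (7,4)
{TxD} → row (6,1) (3,4)
{TzW} → row (4,6) (5,1)
{TzU} → row (4,6) (7,4)
{TzD} → row (4,6) (3,4)
That's 7 distinct rows out of 12 strategies.

7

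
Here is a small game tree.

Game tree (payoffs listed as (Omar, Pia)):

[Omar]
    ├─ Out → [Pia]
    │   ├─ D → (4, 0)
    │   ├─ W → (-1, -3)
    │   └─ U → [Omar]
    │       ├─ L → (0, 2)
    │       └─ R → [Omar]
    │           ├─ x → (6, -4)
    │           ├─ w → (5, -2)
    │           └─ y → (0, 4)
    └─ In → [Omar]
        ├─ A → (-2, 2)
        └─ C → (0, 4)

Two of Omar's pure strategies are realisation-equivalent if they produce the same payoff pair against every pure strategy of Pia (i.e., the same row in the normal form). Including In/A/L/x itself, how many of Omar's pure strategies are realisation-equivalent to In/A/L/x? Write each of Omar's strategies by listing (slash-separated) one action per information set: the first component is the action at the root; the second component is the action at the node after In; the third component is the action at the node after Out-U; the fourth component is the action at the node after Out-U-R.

6

Row for In/A/L/x (columns D, W, U): (-2,2) (-2,2) (-2,2).
Under In/A/L/x, Omar's choice at the node after Out-U and at the node after Out-U-R can never be reached regardless of what Pia does, so varying those choices leaves every outcome unchanged.
Holding the reachable choices fixed and varying the unreachable ones freely already gives 2 × 3 = 6 equivalent strategies.
No other strategy reproduces this row, so those 6 are the full class: In/A/L/x, In/A/L/w, In/A/L/y, In/A/R/x, In/A/R/w, In/A/R/y.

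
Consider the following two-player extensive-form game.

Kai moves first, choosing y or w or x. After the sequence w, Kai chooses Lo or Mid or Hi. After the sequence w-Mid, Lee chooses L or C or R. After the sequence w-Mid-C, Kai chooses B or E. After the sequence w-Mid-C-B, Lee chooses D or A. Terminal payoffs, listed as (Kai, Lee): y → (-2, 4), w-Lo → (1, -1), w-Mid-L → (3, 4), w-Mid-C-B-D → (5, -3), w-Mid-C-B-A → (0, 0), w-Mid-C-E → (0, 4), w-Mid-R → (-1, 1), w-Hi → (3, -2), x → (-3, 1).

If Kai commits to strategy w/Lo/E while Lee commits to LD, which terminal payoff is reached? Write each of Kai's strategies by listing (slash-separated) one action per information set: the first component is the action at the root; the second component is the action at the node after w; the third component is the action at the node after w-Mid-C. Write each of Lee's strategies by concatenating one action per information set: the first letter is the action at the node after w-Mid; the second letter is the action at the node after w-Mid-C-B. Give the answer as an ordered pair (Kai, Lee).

Trace the play path from the root:
  Kai plays w
  Kai plays Lo at [w]
→ terminal payoff (1, -1).
(Kai's choice at the node after w-Mid-C is never reached on this path, so it doesn't affect the outcome.)

(1, -1)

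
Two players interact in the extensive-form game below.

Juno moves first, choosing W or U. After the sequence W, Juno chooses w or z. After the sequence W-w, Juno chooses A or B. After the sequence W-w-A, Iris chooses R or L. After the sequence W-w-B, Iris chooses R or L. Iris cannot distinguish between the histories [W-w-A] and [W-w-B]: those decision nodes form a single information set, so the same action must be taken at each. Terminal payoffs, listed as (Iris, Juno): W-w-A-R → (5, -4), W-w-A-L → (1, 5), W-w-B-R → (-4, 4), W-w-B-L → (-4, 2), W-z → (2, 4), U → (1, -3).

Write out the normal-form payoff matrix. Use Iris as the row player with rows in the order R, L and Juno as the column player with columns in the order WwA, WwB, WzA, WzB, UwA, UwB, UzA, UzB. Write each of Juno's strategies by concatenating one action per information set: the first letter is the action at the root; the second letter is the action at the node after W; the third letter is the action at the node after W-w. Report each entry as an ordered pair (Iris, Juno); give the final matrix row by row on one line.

R: (5,-4) (-4,4) (2,4) (2,4) (1,-3) (1,-3) (1,-3) (1,-3) | L: (1,5) (-4,2) (2,4) (2,4) (1,-3) (1,-3) (1,-3) (1,-3)

          WwA      WwB      WzA      WzB      UwA      UwB      UzA      UzB
   R   (5,-4)   (-4,4)    (2,4)    (2,4)   (1,-3)   (1,-3)   (1,-3)   (1,-3)
   L    (1,5)   (-4,2)    (2,4)    (2,4)   (1,-3)   (1,-3)   (1,-3)   (1,-3)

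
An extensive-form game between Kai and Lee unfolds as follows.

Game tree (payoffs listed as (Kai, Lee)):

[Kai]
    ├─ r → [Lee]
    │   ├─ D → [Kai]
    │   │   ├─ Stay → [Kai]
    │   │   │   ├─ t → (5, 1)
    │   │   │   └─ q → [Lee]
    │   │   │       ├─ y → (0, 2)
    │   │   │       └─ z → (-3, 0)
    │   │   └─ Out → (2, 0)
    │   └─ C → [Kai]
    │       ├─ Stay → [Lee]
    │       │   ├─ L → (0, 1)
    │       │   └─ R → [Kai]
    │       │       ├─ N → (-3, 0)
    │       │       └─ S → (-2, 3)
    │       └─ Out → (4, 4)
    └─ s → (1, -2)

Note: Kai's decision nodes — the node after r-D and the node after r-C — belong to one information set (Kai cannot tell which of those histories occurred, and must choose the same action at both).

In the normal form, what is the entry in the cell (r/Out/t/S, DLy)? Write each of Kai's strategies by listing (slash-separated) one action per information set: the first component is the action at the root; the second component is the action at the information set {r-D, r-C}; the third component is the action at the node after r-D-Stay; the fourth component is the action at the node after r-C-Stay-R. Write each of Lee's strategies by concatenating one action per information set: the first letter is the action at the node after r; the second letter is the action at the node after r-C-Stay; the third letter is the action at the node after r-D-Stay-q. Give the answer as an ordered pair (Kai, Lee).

(2, 0)

Trace the play path from the root:
  Kai plays r
  Lee plays D at [r]
  Kai plays Out at [r-D]
→ terminal payoff (2, 0).
(Kai's choice at the node after r-D-Stay is never reached on this path, so it doesn't affect the outcome.)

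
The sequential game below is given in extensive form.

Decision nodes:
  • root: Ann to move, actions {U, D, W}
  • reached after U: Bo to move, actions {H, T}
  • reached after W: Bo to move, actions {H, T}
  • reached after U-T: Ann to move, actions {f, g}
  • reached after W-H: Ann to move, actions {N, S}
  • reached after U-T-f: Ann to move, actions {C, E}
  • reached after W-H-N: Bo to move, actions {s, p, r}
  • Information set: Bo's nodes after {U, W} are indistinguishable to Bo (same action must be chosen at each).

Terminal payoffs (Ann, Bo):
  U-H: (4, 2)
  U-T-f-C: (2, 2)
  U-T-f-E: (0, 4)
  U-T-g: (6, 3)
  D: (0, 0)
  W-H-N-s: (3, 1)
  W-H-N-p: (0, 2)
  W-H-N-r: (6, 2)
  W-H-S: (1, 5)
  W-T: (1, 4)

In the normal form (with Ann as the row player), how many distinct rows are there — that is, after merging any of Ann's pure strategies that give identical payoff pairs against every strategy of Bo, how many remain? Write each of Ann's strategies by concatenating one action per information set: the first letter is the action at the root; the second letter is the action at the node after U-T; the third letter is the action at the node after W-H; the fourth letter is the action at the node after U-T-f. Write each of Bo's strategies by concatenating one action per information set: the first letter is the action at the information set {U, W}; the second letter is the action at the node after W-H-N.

6

Ann has 24 pure strategies: UfNC, UfNE, UfSC, UfSE, UgNC, UgNE, UgSC, UgSE, DfNC, DfNE, DfSC, DfSE, DgNC, DgNE, DgSC, DgSE, WfNC, WfNE, WfSC, WfSE, WgNC, WgNE, WgSC, WgSE. Columns: Hs, Hp, Hr, Ts, Tp, Tr.
{UfNC, UfSC} → row (4,2) (4,2) (4,2) (2,2) (2,2) (2,2)
{UfNE, UfSE} → row (4,2) (4,2) (4,2) (0,4) (0,4) (0,4)
{UgNC, UgNE, UgSC, UgSE} → row (4,2) (4,2) (4,2) (6,3) (6,3) (6,3)
{DfNC, DfNE, DfSC, DfSE, DgNC, DgNE, DgSC, DgSE} → row (0,0) (0,0) (0,0) (0,0) (0,0) (0,0)
{WfNC, WfNE, WgNC, WgNE} → row (3,1) (0,2) (6,2) (1,4) (1,4) (1,4)
{WfSC, WfSE, WgSC, WgSE} → row (1,5) (1,5) (1,5) (1,4) (1,4) (1,4)
That's 6 distinct rows out of 24 strategies.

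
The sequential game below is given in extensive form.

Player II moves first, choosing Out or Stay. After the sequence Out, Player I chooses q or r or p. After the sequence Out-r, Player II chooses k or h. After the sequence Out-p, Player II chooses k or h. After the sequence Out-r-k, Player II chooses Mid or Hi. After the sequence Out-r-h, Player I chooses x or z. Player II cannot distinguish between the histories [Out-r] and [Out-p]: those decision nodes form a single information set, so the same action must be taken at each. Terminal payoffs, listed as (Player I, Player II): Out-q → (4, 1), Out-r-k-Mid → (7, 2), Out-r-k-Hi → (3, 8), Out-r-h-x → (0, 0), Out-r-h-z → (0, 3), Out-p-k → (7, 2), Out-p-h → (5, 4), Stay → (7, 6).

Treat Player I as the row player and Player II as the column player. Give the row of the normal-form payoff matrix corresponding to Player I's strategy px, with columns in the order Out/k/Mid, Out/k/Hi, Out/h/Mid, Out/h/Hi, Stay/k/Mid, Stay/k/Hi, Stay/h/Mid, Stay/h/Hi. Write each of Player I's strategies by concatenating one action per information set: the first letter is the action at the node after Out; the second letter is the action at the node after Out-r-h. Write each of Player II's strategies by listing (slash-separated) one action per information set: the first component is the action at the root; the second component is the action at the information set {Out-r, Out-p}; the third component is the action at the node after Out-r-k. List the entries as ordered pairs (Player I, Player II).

(7,2) (7,2) (5,4) (5,4) (7,6) (7,6) (7,6) (7,6)

vs Out/k/Mid: Player II plays Out → Player I plays p at [Out] → Player II plays k at [Out-p] → (7, 2)
vs Out/k/Hi: Player II plays Out → Player I plays p at [Out] → Player II plays k at [Out-p] → (7, 2)
vs Out/h/Mid: Player II plays Out → Player I plays p at [Out] → Player II plays h at [Out-p] → (5, 4)
vs Out/h/Hi: Player II plays Out → Player I plays p at [Out] → Player II plays h at [Out-p] → (5, 4)
vs Stay/k/Mid: Player II plays Stay → (7, 6)
vs Stay/k/Hi: Player II plays Stay → (7, 6)
vs Stay/h/Mid: Player II plays Stay → (7, 6)
vs Stay/h/Hi: Player II plays Stay → (7, 6)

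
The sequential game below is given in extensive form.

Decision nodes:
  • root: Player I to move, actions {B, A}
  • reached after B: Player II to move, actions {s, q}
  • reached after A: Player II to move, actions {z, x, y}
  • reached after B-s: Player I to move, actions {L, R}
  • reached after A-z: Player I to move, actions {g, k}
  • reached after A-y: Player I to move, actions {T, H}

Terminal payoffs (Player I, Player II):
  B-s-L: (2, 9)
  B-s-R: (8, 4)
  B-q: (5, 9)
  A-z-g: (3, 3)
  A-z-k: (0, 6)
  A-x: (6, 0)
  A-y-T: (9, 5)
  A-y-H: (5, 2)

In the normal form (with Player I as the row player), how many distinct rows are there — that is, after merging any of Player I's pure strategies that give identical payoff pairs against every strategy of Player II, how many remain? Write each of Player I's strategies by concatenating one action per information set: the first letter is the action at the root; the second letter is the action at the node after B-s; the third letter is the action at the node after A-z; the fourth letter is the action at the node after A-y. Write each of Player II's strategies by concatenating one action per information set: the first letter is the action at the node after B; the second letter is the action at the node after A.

Player I has 16 pure strategies: BLgT, BLgH, BLkT, BLkH, BRgT, BRgH, BRkT, BRkH, ALgT, ALgH, ALkT, ALkH, ARgT, ARgH, ARkT, ARkH. Columns: sz, sx, sy, qz, qx, qy.
{BLgT, BLgH, BLkT, BLkH} → row (2,9) (2,9) (2,9) (5,9) (5,9) (5,9)
{BRgT, BRgH, BRkT, BRkH} → row (8,4) (8,4) (8,4) (5,9) (5,9) (5,9)
{ALgT, ARgT} → row (3,3) (6,0) (9,5) (3,3) (6,0) (9,5)
{ALgH, ARgH} → row (3,3) (6,0) (5,2) (3,3) (6,0) (5,2)
{ALkT, ARkT} → row (0,6) (6,0) (9,5) (0,6) (6,0) (9,5)
{ALkH, ARkH} → row (0,6) (6,0) (5,2) (0,6) (6,0) (5,2)
That's 6 distinct rows out of 16 strategies.

6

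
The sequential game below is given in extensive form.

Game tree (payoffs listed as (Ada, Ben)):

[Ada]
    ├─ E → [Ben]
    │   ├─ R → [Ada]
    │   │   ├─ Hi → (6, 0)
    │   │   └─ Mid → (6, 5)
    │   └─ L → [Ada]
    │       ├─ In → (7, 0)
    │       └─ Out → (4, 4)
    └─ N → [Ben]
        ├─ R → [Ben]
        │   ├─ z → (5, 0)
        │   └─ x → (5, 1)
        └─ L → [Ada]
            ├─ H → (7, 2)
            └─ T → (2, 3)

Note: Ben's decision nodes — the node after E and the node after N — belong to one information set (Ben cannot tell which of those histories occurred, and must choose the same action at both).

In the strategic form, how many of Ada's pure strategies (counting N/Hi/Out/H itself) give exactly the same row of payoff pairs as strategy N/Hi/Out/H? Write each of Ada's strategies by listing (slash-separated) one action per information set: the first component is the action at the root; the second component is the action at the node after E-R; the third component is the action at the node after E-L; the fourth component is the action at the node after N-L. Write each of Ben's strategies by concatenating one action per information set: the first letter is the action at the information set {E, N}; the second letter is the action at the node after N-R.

Row for N/Hi/Out/H (columns Rz, Rx, Lz, Lx): (5,0) (5,1) (7,2) (7,2).
Under N/Hi/Out/H, Ada's choice at the node after E-R and at the node after E-L can never be reached regardless of what Ben does, so varying those choices leaves every outcome unchanged.
Holding the reachable choices fixed and varying the unreachable ones freely already gives 2 × 2 = 4 equivalent strategies.
No other strategy reproduces this row, so those 4 are the full class: N/Hi/In/H, N/Hi/Out/H, N/Mid/In/H, N/Mid/Out/H.

4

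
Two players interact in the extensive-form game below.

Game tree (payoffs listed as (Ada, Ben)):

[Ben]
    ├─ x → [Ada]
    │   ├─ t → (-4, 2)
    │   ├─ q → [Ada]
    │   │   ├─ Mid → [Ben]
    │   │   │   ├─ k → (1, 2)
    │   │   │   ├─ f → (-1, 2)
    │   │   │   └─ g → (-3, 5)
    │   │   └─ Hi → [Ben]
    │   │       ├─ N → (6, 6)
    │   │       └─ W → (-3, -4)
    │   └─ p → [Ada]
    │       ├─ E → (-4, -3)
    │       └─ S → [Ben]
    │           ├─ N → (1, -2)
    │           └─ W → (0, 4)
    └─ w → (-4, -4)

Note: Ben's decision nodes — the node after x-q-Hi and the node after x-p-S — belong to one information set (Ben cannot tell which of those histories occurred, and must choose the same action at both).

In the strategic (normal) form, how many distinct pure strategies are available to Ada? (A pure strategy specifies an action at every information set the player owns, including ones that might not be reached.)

12

Ada owns the node after x with actions {t, q, p} — three choices.
Ada owns the node after x-q with actions {Mid, Hi} — two choices.
Ada owns the node after x-p with actions {E, S} — two choices.
A pure strategy fixes one action at each information set independently, so the count is the product 3 × 2 × 2 = 12.
(For reference, Ben has 12 pure strategies, giving a 12×12 normal-form matrix.)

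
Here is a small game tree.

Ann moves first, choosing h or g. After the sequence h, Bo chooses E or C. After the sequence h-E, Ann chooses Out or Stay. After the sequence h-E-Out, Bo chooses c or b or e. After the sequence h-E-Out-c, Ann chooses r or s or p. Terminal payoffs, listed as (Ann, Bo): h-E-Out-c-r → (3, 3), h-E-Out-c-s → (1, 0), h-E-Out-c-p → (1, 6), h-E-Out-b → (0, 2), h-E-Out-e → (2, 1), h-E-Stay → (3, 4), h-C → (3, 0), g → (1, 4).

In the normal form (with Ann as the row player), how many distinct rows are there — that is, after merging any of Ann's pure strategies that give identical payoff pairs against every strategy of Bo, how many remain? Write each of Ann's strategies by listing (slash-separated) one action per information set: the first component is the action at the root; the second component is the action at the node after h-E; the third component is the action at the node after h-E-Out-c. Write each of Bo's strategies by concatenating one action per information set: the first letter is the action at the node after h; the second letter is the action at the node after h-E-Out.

Ann has 12 pure strategies: h/Out/r, h/Out/s, h/Out/p, h/Stay/r, h/Stay/s, h/Stay/p, g/Out/r, g/Out/s, g/Out/p, g/Stay/r, g/Stay/s, g/Stay/p. Columns: Ec, Eb, Ee, Cc, Cb, Ce.
{h/Out/r} → row (3,3) (0,2) (2,1) (3,0) (3,0) (3,0)
{h/Out/s} → row (1,0) (0,2) (2,1) (3,0) (3,0) (3,0)
{h/Out/p} → row (1,6) (0,2) (2,1) (3,0) (3,0) (3,0)
{h/Stay/r, h/Stay/s, h/Stay/p} → row (3,4) (3,4) (3,4) (3,0) (3,0) (3,0)
{g/Out/r, g/Out/s, g/Out/p, g/Stay/r, g/Stay/s, g/Stay/p} → row (1,4) (1,4) (1,4) (1,4) (1,4) (1,4)
That's 5 distinct rows out of 12 strategies.

5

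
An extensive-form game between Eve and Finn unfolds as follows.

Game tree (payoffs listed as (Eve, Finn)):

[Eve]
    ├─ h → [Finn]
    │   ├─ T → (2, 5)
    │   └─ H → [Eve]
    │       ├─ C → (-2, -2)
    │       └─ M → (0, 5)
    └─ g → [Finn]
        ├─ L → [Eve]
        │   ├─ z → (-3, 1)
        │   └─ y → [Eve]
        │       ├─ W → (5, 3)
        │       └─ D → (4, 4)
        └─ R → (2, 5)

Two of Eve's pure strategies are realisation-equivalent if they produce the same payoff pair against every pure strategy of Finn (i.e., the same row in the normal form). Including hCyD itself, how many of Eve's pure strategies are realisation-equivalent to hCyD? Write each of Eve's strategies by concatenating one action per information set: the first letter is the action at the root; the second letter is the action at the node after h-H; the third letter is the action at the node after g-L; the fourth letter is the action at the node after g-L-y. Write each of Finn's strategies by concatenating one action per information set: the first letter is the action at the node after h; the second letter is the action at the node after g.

Row for hCyD (columns TL, TR, HL, HR): (2,5) (2,5) (-2,-2) (-2,-2).
Under hCyD, Eve's choice at the node after g-L and at the node after g-L-y can never be reached regardless of what Finn does, so varying those choices leaves every outcome unchanged.
Holding the reachable choices fixed and varying the unreachable ones freely already gives 2 × 2 = 4 equivalent strategies.
No other strategy reproduces this row, so those 4 are the full class: hCzW, hCzD, hCyW, hCyD.

4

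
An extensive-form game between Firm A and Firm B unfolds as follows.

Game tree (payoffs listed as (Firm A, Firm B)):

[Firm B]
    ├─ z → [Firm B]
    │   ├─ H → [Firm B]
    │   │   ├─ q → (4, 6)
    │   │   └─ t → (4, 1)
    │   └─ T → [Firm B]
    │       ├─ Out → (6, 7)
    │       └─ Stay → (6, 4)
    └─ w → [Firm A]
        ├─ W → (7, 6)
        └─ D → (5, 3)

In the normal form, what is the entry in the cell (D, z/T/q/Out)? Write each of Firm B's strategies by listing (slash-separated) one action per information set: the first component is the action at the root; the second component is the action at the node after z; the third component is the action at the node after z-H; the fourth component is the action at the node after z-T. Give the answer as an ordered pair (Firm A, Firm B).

Trace the play path from the root:
  Firm B plays z
  Firm B plays T at [z]
  Firm B plays Out at [z-T]
→ terminal payoff (6, 7).
(Firm A's choice at the node after w is never reached on this path, so it doesn't affect the outcome.)

(6, 7)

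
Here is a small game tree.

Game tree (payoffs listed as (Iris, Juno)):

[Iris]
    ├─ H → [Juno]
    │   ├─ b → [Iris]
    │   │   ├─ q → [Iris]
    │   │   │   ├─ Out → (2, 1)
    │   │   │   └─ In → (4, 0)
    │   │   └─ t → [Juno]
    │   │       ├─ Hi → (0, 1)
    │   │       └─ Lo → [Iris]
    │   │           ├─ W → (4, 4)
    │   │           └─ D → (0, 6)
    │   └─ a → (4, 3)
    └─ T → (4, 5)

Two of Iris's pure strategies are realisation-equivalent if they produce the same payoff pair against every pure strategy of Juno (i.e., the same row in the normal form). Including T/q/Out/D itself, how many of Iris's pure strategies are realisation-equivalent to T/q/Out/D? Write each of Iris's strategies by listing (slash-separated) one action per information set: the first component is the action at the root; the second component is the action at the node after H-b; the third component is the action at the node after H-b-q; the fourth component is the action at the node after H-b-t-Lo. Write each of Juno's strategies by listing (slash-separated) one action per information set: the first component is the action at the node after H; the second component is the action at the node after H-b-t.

8

Row for T/q/Out/D (columns b/Hi, b/Lo, a/Hi, a/Lo): (4,5) (4,5) (4,5) (4,5).
Under T/q/Out/D, Iris's choice at the node after H-b and at the node after H-b-q and at the node after H-b-t-Lo can never be reached regardless of what Juno does, so varying those choices leaves every outcome unchanged.
Holding the reachable choices fixed and varying the unreachable ones freely already gives 2 × 2 × 2 = 8 equivalent strategies.
No other strategy reproduces this row, so those 8 are the full class: T/q/Out/W, T/q/Out/D, T/q/In/W, T/q/In/D, T/t/Out/W, T/t/Out/D, T/t/In/W, T/t/In/D.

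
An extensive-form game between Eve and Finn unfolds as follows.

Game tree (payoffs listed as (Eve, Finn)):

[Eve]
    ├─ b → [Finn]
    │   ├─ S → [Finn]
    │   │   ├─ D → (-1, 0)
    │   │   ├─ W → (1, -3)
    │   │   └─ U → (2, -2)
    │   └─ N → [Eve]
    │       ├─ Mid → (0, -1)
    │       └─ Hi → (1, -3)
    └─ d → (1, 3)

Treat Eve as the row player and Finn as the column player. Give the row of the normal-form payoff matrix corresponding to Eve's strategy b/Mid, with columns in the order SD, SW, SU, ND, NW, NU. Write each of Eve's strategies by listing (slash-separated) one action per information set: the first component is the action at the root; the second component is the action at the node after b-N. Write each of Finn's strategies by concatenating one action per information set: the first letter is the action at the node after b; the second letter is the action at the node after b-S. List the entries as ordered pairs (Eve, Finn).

vs SD: Eve plays b → Finn plays S at [b] → Finn plays D at [b-S] → (-1, 0)
vs SW: Eve plays b → Finn plays S at [b] → Finn plays W at [b-S] → (1, -3)
vs SU: Eve plays b → Finn plays S at [b] → Finn plays U at [b-S] → (2, -2)
vs ND: Eve plays b → Finn plays N at [b] → Eve plays Mid at [b-N] → (0, -1)
vs NW: Eve plays b → Finn plays N at [b] → Eve plays Mid at [b-N] → (0, -1)
vs NU: Eve plays b → Finn plays N at [b] → Eve plays Mid at [b-N] → (0, -1)

(-1,0) (1,-3) (2,-2) (0,-1) (0,-1) (0,-1)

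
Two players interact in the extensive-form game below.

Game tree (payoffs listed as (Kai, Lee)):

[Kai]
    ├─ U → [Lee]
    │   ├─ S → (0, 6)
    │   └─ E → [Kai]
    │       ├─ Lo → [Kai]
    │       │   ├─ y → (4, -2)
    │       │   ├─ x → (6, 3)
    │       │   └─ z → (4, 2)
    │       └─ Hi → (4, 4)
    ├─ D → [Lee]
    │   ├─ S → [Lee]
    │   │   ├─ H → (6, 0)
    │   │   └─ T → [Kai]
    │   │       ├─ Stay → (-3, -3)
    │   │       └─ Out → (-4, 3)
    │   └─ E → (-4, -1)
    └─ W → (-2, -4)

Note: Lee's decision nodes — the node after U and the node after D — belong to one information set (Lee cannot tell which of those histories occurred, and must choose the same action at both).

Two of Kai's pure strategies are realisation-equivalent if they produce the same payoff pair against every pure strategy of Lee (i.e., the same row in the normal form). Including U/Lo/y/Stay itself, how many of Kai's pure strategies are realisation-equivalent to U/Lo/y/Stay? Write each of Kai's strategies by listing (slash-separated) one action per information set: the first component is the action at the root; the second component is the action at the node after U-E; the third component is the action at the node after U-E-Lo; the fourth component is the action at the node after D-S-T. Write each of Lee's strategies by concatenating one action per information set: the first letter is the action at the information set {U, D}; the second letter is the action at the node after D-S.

2

Row for U/Lo/y/Stay (columns SH, ST, EH, ET): (0,6) (0,6) (4,-2) (4,-2).
Under U/Lo/y/Stay, Kai's choice at the node after D-S-T can never be reached regardless of what Lee does, so varying those choices leaves every outcome unchanged.
Holding the reachable choices fixed and varying the unreachable one freely already gives 2 equivalent strategies.
No other strategy reproduces this row, so those 2 are the full class: U/Lo/y/Stay, U/Lo/y/Out.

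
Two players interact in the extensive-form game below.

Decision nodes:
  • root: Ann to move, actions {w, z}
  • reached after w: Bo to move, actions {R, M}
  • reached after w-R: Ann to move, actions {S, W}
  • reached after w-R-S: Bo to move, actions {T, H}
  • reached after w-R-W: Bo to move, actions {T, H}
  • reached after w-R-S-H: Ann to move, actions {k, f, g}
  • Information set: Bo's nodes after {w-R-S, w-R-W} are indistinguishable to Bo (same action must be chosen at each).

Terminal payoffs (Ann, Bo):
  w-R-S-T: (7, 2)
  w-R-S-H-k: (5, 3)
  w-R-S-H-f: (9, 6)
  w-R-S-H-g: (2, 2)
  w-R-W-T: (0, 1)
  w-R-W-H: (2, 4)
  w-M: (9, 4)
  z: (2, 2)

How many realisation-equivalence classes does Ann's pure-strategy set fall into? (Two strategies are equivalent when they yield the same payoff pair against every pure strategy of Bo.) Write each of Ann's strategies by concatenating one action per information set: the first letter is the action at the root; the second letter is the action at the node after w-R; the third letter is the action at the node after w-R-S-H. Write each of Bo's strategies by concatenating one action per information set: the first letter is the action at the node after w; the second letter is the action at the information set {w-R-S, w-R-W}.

Ann has 12 pure strategies: wSk, wSf, wSg, wWk, wWf, wWg, zSk, zSf, zSg, zWk, zWf, zWg. Columns: RT, RH, MT, MH.
{wSk} → row (7,2) (5,3) (9,4) (9,4)
{wSf} → row (7,2) (9,6) (9,4) (9,4)
{wSg} → row (7,2) (2,2) (9,4) (9,4)
{wWk, wWf, wWg} → row (0,1) (2,4) (9,4) (9,4)
{zSk, zSf, zSg, zWk, zWf, zWg} → row (2,2) (2,2) (2,2) (2,2)
That's 5 distinct rows out of 12 strategies.

5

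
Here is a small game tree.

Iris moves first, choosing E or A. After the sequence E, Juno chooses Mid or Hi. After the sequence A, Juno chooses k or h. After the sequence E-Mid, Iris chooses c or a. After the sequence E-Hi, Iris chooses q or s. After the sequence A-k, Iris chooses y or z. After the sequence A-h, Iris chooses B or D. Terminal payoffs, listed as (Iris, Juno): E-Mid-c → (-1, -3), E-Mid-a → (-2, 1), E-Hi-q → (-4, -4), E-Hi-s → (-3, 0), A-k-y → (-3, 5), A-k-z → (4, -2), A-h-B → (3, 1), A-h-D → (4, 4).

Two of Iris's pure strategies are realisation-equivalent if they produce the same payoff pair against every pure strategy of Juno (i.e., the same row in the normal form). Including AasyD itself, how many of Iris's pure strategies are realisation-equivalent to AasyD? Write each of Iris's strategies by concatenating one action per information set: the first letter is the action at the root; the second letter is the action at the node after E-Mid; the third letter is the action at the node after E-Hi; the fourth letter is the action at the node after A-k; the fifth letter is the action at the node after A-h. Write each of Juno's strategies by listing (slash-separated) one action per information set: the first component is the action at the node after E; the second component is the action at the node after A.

Row for AasyD (columns Mid/k, Mid/h, Hi/k, Hi/h): (-3,5) (4,4) (-3,5) (4,4).
Under AasyD, Iris's choice at the node after E-Mid and at the node after E-Hi can never be reached regardless of what Juno does, so varying those choices leaves every outcome unchanged.
Holding the reachable choices fixed and varying the unreachable ones freely already gives 2 × 2 = 4 equivalent strategies.
No other strategy reproduces this row, so those 4 are the full class: AcqyD, AcsyD, AaqyD, AasyD.

4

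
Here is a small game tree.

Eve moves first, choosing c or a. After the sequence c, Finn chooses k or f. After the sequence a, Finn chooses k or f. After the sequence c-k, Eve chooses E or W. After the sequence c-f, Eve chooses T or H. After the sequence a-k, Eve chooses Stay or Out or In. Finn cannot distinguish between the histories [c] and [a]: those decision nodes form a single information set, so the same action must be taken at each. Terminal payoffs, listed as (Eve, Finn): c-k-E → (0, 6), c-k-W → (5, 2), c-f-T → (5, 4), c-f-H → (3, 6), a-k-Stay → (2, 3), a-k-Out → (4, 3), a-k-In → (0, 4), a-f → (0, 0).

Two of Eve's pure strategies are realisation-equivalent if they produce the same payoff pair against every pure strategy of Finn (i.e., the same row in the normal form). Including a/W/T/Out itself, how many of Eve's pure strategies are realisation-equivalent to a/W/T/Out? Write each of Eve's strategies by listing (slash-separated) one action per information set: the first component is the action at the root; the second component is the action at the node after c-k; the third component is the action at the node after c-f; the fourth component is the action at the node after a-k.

Row for a/W/T/Out (columns k, f): (4,3) (0,0).
Under a/W/T/Out, Eve's choice at the node after c-k and at the node after c-f can never be reached regardless of what Finn does, so varying those choices leaves every outcome unchanged.
Holding the reachable choices fixed and varying the unreachable ones freely already gives 2 × 2 = 4 equivalent strategies.
No other strategy reproduces this row, so those 4 are the full class: a/E/T/Out, a/E/H/Out, a/W/T/Out, a/W/H/Out.

4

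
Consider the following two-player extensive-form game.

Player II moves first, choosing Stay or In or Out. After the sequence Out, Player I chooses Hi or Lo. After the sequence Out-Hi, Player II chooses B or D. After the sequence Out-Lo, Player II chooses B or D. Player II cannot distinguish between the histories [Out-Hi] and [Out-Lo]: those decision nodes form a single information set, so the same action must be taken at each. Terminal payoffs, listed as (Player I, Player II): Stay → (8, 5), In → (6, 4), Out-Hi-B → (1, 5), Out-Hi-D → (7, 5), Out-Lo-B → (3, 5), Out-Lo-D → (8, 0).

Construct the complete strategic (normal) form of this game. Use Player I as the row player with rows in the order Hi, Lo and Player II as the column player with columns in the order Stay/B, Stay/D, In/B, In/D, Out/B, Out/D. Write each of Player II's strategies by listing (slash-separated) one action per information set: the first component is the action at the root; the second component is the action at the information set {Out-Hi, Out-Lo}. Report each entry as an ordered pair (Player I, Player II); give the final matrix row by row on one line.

Hi: (8,5) (8,5) (6,4) (6,4) (1,5) (7,5) | Lo: (8,5) (8,5) (6,4) (6,4) (3,5) (8,0)

Row Hi: Stay/B→(8,5), Stay/D→(8,5), In/B→(6,4), In/D→(6,4), Out/B→(1,5), Out/D→(7,5)
Row Lo: Stay/B→(8,5), Stay/D→(8,5), In/B→(6,4), In/D→(6,4), Out/B→(3,5), Out/D→(8,0)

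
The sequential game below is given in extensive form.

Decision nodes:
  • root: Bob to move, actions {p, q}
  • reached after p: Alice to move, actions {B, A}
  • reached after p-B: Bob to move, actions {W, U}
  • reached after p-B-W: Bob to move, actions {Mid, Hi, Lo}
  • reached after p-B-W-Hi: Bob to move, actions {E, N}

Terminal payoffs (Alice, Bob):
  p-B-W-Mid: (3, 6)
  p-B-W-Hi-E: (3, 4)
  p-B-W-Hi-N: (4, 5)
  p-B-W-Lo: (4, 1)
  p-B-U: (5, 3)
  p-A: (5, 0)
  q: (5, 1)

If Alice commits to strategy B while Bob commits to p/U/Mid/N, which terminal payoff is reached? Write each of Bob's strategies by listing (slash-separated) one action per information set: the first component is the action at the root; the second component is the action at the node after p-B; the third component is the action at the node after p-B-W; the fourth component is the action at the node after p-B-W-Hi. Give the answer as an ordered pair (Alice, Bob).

(5, 3)

Trace the play path from the root:
  Bob plays p
  Alice plays B at [p]
  Bob plays U at [p-B]
→ terminal payoff (5, 3).
(Bob's choice at the node after p-B-W is never reached on this path, so it doesn't affect the outcome.)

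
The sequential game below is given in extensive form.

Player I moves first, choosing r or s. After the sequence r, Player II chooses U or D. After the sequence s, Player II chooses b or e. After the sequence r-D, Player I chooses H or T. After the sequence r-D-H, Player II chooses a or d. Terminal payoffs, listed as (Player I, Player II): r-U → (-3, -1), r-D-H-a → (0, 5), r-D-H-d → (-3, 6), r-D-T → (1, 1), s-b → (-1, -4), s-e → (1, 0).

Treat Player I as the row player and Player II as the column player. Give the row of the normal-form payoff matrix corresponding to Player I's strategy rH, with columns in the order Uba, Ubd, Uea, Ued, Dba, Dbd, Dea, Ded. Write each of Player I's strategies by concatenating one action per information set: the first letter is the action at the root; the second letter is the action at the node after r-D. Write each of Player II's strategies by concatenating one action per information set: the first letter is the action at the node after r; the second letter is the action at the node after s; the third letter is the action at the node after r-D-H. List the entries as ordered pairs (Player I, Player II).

vs Uba: Player I plays r → Player II plays U at [r] → (-3, -1)
vs Ubd: Player I plays r → Player II plays U at [r] → (-3, -1)
vs Uea: Player I plays r → Player II plays U at [r] → (-3, -1)
vs Ued: Player I plays r → Player II plays U at [r] → (-3, -1)
vs Dba: Player I plays r → Player II plays D at [r] → Player I plays H at [r-D] → Player II plays a at [r-D-H] → (0, 5)
vs Dbd: Player I plays r → Player II plays D at [r] → Player I plays H at [r-D] → Player II plays d at [r-D-H] → (-3, 6)
vs Dea: Player I plays r → Player II plays D at [r] → Player I plays H at [r-D] → Player II plays a at [r-D-H] → (0, 5)
vs Ded: Player I plays r → Player II plays D at [r] → Player I plays H at [r-D] → Player II plays d at [r-D-H] → (-3, 6)

(-3,-1) (-3,-1) (-3,-1) (-3,-1) (0,5) (-3,6) (0,5) (-3,6)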